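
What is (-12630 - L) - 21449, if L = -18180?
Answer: -15899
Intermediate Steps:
(-12630 - L) - 21449 = (-12630 - 1*(-18180)) - 21449 = (-12630 + 18180) - 21449 = 5550 - 21449 = -15899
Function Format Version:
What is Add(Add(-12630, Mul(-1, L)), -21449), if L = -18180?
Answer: -15899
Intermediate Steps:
Add(Add(-12630, Mul(-1, L)), -21449) = Add(Add(-12630, Mul(-1, -18180)), -21449) = Add(Add(-12630, 18180), -21449) = Add(5550, -21449) = -15899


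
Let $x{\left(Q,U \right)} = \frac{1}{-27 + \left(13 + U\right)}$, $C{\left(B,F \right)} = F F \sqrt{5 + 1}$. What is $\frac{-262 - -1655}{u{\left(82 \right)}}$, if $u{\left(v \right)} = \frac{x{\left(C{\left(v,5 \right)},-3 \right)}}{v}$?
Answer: $-1941842$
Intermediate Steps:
$C{\left(B,F \right)} = \sqrt{6} F^{2}$ ($C{\left(B,F \right)} = F^{2} \sqrt{6} = \sqrt{6} F^{2}$)
$x{\left(Q,U \right)} = \frac{1}{-14 + U}$
$u{\left(v \right)} = - \frac{1}{17 v}$ ($u{\left(v \right)} = \frac{1}{\left(-14 - 3\right) v} = \frac{1}{\left(-17\right) v} = - \frac{1}{17 v}$)
$\frac{-262 - -1655}{u{\left(82 \right)}} = \frac{-262 - -1655}{\left(- \frac{1}{17}\right) \frac{1}{82}} = \frac{-262 + 1655}{\left(- \frac{1}{17}\right) \frac{1}{82}} = \frac{1393}{- \frac{1}{1394}} = 1393 \left(-1394\right) = -1941842$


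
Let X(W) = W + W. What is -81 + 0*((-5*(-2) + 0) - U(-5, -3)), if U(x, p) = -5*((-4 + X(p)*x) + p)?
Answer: -81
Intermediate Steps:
X(W) = 2*W
U(x, p) = 20 - 5*p - 10*p*x (U(x, p) = -5*((-4 + (2*p)*x) + p) = -5*((-4 + 2*p*x) + p) = -5*(-4 + p + 2*p*x) = 20 - 5*p - 10*p*x)
-81 + 0*((-5*(-2) + 0) - U(-5, -3)) = -81 + 0*((-5*(-2) + 0) - (20 - 5*(-3) - 10*(-3)*(-5))) = -81 + 0*((10 + 0) - (20 + 15 - 150)) = -81 + 0*(10 - 1*(-115)) = -81 + 0*(10 + 115) = -81 + 0*125 = -81 + 0 = -81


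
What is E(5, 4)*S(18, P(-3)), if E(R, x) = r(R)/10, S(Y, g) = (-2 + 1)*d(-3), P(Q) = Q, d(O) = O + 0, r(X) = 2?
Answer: 3/5 ≈ 0.60000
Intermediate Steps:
d(O) = O
S(Y, g) = 3 (S(Y, g) = (-2 + 1)*(-3) = -1*(-3) = 3)
E(R, x) = 1/5 (E(R, x) = 2/10 = 2*(1/10) = 1/5)
E(5, 4)*S(18, P(-3)) = (1/5)*3 = 3/5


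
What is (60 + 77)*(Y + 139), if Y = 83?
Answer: 30414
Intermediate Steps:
(60 + 77)*(Y + 139) = (60 + 77)*(83 + 139) = 137*222 = 30414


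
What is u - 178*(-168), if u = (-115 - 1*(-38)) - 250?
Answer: 29577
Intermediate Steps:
u = -327 (u = (-115 + 38) - 250 = -77 - 250 = -327)
u - 178*(-168) = -327 - 178*(-168) = -327 + 29904 = 29577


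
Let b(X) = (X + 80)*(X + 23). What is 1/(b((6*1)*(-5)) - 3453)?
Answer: -1/3803 ≈ -0.00026295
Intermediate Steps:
b(X) = (23 + X)*(80 + X) (b(X) = (80 + X)*(23 + X) = (23 + X)*(80 + X))
1/(b((6*1)*(-5)) - 3453) = 1/((1840 + ((6*1)*(-5))² + 103*((6*1)*(-5))) - 3453) = 1/((1840 + (6*(-5))² + 103*(6*(-5))) - 3453) = 1/((1840 + (-30)² + 103*(-30)) - 3453) = 1/((1840 + 900 - 3090) - 3453) = 1/(-350 - 3453) = 1/(-3803) = -1/3803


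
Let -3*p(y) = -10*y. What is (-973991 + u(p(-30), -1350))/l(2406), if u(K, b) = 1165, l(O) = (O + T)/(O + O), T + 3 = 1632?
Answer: -1560412904/1345 ≈ -1.1602e+6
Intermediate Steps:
T = 1629 (T = -3 + 1632 = 1629)
p(y) = 10*y/3 (p(y) = -(-10)*y/3 = 10*y/3)
l(O) = (1629 + O)/(2*O) (l(O) = (O + 1629)/(O + O) = (1629 + O)/((2*O)) = (1629 + O)*(1/(2*O)) = (1629 + O)/(2*O))
(-973991 + u(p(-30), -1350))/l(2406) = (-973991 + 1165)/(((½)*(1629 + 2406)/2406)) = -972826/((½)*(1/2406)*4035) = -972826/1345/1604 = -972826*1604/1345 = -1560412904/1345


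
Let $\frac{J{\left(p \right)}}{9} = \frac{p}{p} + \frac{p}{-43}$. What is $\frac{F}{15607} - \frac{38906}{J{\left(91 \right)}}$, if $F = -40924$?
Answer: $\frac{13046088169}{3371112} \approx 3870.0$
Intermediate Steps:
$J{\left(p \right)} = 9 - \frac{9 p}{43}$ ($J{\left(p \right)} = 9 \left(\frac{p}{p} + \frac{p}{-43}\right) = 9 \left(1 + p \left(- \frac{1}{43}\right)\right) = 9 \left(1 - \frac{p}{43}\right) = 9 - \frac{9 p}{43}$)
$\frac{F}{15607} - \frac{38906}{J{\left(91 \right)}} = - \frac{40924}{15607} - \frac{38906}{9 - \frac{819}{43}} = \left(-40924\right) \frac{1}{15607} - \frac{38906}{9 - \frac{819}{43}} = - \frac{40924}{15607} - \frac{38906}{- \frac{432}{43}} = - \frac{40924}{15607} - - \frac{836479}{216} = - \frac{40924}{15607} + \frac{836479}{216} = \frac{13046088169}{3371112}$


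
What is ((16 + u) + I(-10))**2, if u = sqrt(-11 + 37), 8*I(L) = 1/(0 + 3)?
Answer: 163201/576 + 385*sqrt(26)/12 ≈ 446.93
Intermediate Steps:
I(L) = 1/24 (I(L) = 1/(8*(0 + 3)) = (1/8)/3 = (1/8)*(1/3) = 1/24)
u = sqrt(26) ≈ 5.0990
((16 + u) + I(-10))**2 = ((16 + sqrt(26)) + 1/24)**2 = (385/24 + sqrt(26))**2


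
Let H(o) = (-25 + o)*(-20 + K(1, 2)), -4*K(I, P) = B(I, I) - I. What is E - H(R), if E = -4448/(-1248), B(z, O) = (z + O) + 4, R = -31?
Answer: -46271/39 ≈ -1186.4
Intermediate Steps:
B(z, O) = 4 + O + z (B(z, O) = (O + z) + 4 = 4 + O + z)
E = 139/39 (E = -4448*(-1/1248) = 139/39 ≈ 3.5641)
K(I, P) = -1 - I/4 (K(I, P) = -((4 + I + I) - I)/4 = -((4 + 2*I) - I)/4 = -(4 + I)/4 = -1 - I/4)
H(o) = 2125/4 - 85*o/4 (H(o) = (-25 + o)*(-20 + (-1 - ¼*1)) = (-25 + o)*(-20 + (-1 - ¼)) = (-25 + o)*(-20 - 5/4) = (-25 + o)*(-85/4) = 2125/4 - 85*o/4)
E - H(R) = 139/39 - (2125/4 - 85/4*(-31)) = 139/39 - (2125/4 + 2635/4) = 139/39 - 1*1190 = 139/39 - 1190 = -46271/39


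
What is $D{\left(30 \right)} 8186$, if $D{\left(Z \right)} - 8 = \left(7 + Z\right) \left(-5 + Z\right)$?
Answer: $7637538$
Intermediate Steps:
$D{\left(Z \right)} = 8 + \left(-5 + Z\right) \left(7 + Z\right)$ ($D{\left(Z \right)} = 8 + \left(7 + Z\right) \left(-5 + Z\right) = 8 + \left(-5 + Z\right) \left(7 + Z\right)$)
$D{\left(30 \right)} 8186 = \left(-27 + 30^{2} + 2 \cdot 30\right) 8186 = \left(-27 + 900 + 60\right) 8186 = 933 \cdot 8186 = 7637538$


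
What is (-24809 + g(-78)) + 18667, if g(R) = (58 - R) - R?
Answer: -5928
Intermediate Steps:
g(R) = 58 - 2*R
(-24809 + g(-78)) + 18667 = (-24809 + (58 - 2*(-78))) + 18667 = (-24809 + (58 + 156)) + 18667 = (-24809 + 214) + 18667 = -24595 + 18667 = -5928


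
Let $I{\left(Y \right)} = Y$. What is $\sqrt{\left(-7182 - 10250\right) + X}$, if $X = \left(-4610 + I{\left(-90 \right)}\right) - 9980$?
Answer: $12 i \sqrt{223} \approx 179.2 i$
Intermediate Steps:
$X = -14680$ ($X = \left(-4610 - 90\right) - 9980 = -4700 - 9980 = -14680$)
$\sqrt{\left(-7182 - 10250\right) + X} = \sqrt{\left(-7182 - 10250\right) - 14680} = \sqrt{-17432 - 14680} = \sqrt{-32112} = 12 i \sqrt{223}$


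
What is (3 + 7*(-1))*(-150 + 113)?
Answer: 148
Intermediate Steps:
(3 + 7*(-1))*(-150 + 113) = (3 - 7)*(-37) = -4*(-37) = 148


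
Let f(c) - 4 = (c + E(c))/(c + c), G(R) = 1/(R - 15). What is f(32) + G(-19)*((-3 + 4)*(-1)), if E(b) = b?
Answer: 171/34 ≈ 5.0294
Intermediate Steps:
G(R) = 1/(-15 + R)
f(c) = 5 (f(c) = 4 + (c + c)/(c + c) = 4 + (2*c)/((2*c)) = 4 + (2*c)*(1/(2*c)) = 4 + 1 = 5)
f(32) + G(-19)*((-3 + 4)*(-1)) = 5 + ((-3 + 4)*(-1))/(-15 - 19) = 5 + (1*(-1))/(-34) = 5 - 1/34*(-1) = 5 + 1/34 = 171/34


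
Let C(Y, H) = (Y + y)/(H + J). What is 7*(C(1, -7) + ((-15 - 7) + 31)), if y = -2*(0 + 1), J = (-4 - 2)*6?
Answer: 2716/43 ≈ 63.163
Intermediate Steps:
J = -36 (J = -6*6 = -36)
y = -2 (y = -2*1 = -2)
C(Y, H) = (-2 + Y)/(-36 + H) (C(Y, H) = (Y - 2)/(H - 36) = (-2 + Y)/(-36 + H))
7*(C(1, -7) + ((-15 - 7) + 31)) = 7*((-2 + 1)/(-36 - 7) + ((-15 - 7) + 31)) = 7*(-1/(-43) + (-22 + 31)) = 7*(-1/43*(-1) + 9) = 7*(1/43 + 9) = 7*(388/43) = 2716/43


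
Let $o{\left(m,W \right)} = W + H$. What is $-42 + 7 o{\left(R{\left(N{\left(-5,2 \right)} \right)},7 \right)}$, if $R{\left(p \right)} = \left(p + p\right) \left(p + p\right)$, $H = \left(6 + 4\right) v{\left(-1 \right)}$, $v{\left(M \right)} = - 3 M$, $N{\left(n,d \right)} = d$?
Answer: $217$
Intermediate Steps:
$H = 30$ ($H = \left(6 + 4\right) \left(\left(-3\right) \left(-1\right)\right) = 10 \cdot 3 = 30$)
$R{\left(p \right)} = 4 p^{2}$ ($R{\left(p \right)} = 2 p 2 p = 4 p^{2}$)
$o{\left(m,W \right)} = 30 + W$ ($o{\left(m,W \right)} = W + 30 = 30 + W$)
$-42 + 7 o{\left(R{\left(N{\left(-5,2 \right)} \right)},7 \right)} = -42 + 7 \left(30 + 7\right) = -42 + 7 \cdot 37 = -42 + 259 = 217$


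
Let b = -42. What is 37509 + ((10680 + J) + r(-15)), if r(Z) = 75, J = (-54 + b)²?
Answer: 57480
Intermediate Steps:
J = 9216 (J = (-54 - 42)² = (-96)² = 9216)
37509 + ((10680 + J) + r(-15)) = 37509 + ((10680 + 9216) + 75) = 37509 + (19896 + 75) = 37509 + 19971 = 57480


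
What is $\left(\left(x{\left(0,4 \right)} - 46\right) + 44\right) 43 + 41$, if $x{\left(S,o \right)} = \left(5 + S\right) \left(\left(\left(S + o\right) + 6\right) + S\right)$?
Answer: $2105$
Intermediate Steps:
$x{\left(S,o \right)} = \left(5 + S\right) \left(6 + o + 2 S\right)$ ($x{\left(S,o \right)} = \left(5 + S\right) \left(\left(6 + S + o\right) + S\right) = \left(5 + S\right) \left(6 + o + 2 S\right)$)
$\left(\left(x{\left(0,4 \right)} - 46\right) + 44\right) 43 + 41 = \left(\left(\left(30 + 2 \cdot 0^{2} + 5 \cdot 4 + 16 \cdot 0 + 0 \cdot 4\right) - 46\right) + 44\right) 43 + 41 = \left(\left(\left(30 + 2 \cdot 0 + 20 + 0 + 0\right) - 46\right) + 44\right) 43 + 41 = \left(\left(\left(30 + 0 + 20 + 0 + 0\right) - 46\right) + 44\right) 43 + 41 = \left(\left(50 - 46\right) + 44\right) 43 + 41 = \left(4 + 44\right) 43 + 41 = 48 \cdot 43 + 41 = 2064 + 41 = 2105$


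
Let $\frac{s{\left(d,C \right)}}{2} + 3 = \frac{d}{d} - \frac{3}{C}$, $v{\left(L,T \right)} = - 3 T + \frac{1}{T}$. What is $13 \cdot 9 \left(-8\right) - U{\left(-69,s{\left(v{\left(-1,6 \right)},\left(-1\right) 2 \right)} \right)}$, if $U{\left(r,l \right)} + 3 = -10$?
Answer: $-923$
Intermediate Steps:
$v{\left(L,T \right)} = \frac{1}{T} - 3 T$
$s{\left(d,C \right)} = -4 - \frac{6}{C}$ ($s{\left(d,C \right)} = -6 + 2 \left(\frac{d}{d} - \frac{3}{C}\right) = -6 + 2 \left(1 - \frac{3}{C}\right) = -6 + \left(2 - \frac{6}{C}\right) = -4 - \frac{6}{C}$)
$U{\left(r,l \right)} = -13$ ($U{\left(r,l \right)} = -3 - 10 = -13$)
$13 \cdot 9 \left(-8\right) - U{\left(-69,s{\left(v{\left(-1,6 \right)},\left(-1\right) 2 \right)} \right)} = 13 \cdot 9 \left(-8\right) - -13 = 117 \left(-8\right) + 13 = -936 + 13 = -923$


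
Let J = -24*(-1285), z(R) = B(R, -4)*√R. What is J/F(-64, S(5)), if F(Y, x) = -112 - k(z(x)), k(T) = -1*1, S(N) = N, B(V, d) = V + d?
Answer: -10280/37 ≈ -277.84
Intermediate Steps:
z(R) = √R*(-4 + R) (z(R) = (R - 4)*√R = (-4 + R)*√R = √R*(-4 + R))
k(T) = -1
J = 30840
F(Y, x) = -111 (F(Y, x) = -112 - 1*(-1) = -112 + 1 = -111)
J/F(-64, S(5)) = 30840/(-111) = 30840*(-1/111) = -10280/37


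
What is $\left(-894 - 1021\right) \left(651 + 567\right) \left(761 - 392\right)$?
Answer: $-860681430$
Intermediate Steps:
$\left(-894 - 1021\right) \left(651 + 567\right) \left(761 - 392\right) = - 1915 \cdot 1218 \cdot 369 = \left(-1915\right) 449442 = -860681430$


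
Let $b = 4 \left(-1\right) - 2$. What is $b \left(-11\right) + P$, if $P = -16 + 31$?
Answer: $81$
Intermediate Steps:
$b = -6$ ($b = -4 - 2 = -6$)
$P = 15$
$b \left(-11\right) + P = \left(-6\right) \left(-11\right) + 15 = 66 + 15 = 81$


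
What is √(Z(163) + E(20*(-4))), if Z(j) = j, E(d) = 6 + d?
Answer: √89 ≈ 9.4340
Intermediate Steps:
√(Z(163) + E(20*(-4))) = √(163 + (6 + 20*(-4))) = √(163 + (6 - 80)) = √(163 - 74) = √89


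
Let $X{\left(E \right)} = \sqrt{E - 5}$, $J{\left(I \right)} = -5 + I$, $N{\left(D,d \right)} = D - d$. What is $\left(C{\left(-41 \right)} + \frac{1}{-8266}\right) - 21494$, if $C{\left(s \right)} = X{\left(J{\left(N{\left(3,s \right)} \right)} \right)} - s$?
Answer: $- \frac{177330499}{8266} + \sqrt{34} \approx -21447.0$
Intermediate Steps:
$X{\left(E \right)} = \sqrt{-5 + E}$
$C{\left(s \right)} = \sqrt{-7 - s} - s$ ($C{\left(s \right)} = \sqrt{-5 - \left(2 + s\right)} - s = \sqrt{-7 - s} - s$)
$\left(C{\left(-41 \right)} + \frac{1}{-8266}\right) - 21494 = \left(\left(\sqrt{-7 - -41} - -41\right) + \frac{1}{-8266}\right) - 21494 = \left(\left(\sqrt{-7 + 41} + 41\right) - \frac{1}{8266}\right) - 21494 = \left(\left(\sqrt{34} + 41\right) - \frac{1}{8266}\right) - 21494 = \left(\left(41 + \sqrt{34}\right) - \frac{1}{8266}\right) - 21494 = \left(\frac{338905}{8266} + \sqrt{34}\right) - 21494 = - \frac{177330499}{8266} + \sqrt{34}$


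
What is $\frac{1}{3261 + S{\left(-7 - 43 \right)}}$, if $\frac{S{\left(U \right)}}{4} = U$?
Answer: $\frac{1}{3061} \approx 0.00032669$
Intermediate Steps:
$S{\left(U \right)} = 4 U$
$\frac{1}{3261 + S{\left(-7 - 43 \right)}} = \frac{1}{3261 + 4 \left(-7 - 43\right)} = \frac{1}{3261 + 4 \left(-50\right)} = \frac{1}{3261 - 200} = \frac{1}{3061}$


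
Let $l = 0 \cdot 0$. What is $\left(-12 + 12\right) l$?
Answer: $0$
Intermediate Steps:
$l = 0$
$\left(-12 + 12\right) l = \left(-12 + 12\right) 0 = 0 \cdot 0 = 0$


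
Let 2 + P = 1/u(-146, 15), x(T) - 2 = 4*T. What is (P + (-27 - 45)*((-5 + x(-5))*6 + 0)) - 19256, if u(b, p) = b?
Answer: -1361013/146 ≈ -9322.0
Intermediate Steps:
x(T) = 2 + 4*T
P = -293/146 (P = -2 + 1/(-146) = -2 - 1/146 = -293/146 ≈ -2.0069)
(P + (-27 - 45)*((-5 + x(-5))*6 + 0)) - 19256 = (-293/146 + (-27 - 45)*((-5 + (2 + 4*(-5)))*6 + 0)) - 19256 = (-293/146 - 72*((-5 + (2 - 20))*6 + 0)) - 19256 = (-293/146 - 72*((-5 - 18)*6 + 0)) - 19256 = (-293/146 - 72*(-23*6 + 0)) - 19256 = (-293/146 - 72*(-138 + 0)) - 19256 = (-293/146 - 72*(-138)) - 19256 = (-293/146 + 9936) - 19256 = 1450363/146 - 19256 = -1361013/146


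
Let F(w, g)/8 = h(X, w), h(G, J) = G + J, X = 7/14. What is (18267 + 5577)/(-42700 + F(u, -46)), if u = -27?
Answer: -1987/3576 ≈ -0.55565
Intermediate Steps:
X = ½ (X = 7*(1/14) = ½ ≈ 0.50000)
F(w, g) = 4 + 8*w (F(w, g) = 8*(½ + w) = 4 + 8*w)
(18267 + 5577)/(-42700 + F(u, -46)) = (18267 + 5577)/(-42700 + (4 + 8*(-27))) = 23844/(-42700 + (4 - 216)) = 23844/(-42700 - 212) = 23844/(-42912) = 23844*(-1/42912) = -1987/3576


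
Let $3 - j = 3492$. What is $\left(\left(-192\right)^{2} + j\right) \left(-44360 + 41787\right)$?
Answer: $-85873875$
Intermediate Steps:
$j = -3489$ ($j = 3 - 3492 = -3489$)
$\left(\left(-192\right)^{2} + j\right) \left(-44360 + 41787\right) = \left(\left(-192\right)^{2} - 3489\right) \left(-44360 + 41787\right) = \left(36864 - 3489\right) \left(-2573\right) = 33375 \left(-2573\right) = -85873875$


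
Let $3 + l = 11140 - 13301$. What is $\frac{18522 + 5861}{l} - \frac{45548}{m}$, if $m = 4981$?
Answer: $- \frac{220017595}{10778884} \approx -20.412$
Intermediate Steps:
$l = -2164$ ($l = -3 + \left(11140 - 13301\right) = -3 - 2161 = -2164$)
$\frac{18522 + 5861}{l} - \frac{45548}{m} = \frac{18522 + 5861}{-2164} - \frac{45548}{4981} = 24383 \left(- \frac{1}{2164}\right) - \frac{45548}{4981} = - \frac{24383}{2164} - \frac{45548}{4981} = - \frac{220017595}{10778884}$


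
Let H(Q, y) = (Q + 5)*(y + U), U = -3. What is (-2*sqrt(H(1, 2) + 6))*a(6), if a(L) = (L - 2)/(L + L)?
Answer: 0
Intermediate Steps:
H(Q, y) = (-3 + y)*(5 + Q) (H(Q, y) = (Q + 5)*(y - 3) = (5 + Q)*(-3 + y) = (-3 + y)*(5 + Q))
a(L) = (-2 + L)/(2*L) (a(L) = (-2 + L)/((2*L)) = (-2 + L)*(1/(2*L)) = (-2 + L)/(2*L))
(-2*sqrt(H(1, 2) + 6))*a(6) = (-2*sqrt((-15 - 3*1 + 5*2 + 1*2) + 6))*((1/2)*(-2 + 6)/6) = (-2*sqrt((-15 - 3 + 10 + 2) + 6))*((1/2)*(1/6)*4) = -2*sqrt(-6 + 6)*(1/3) = -2*sqrt(0)*(1/3) = -2*0*(1/3) = 0*(1/3) = 0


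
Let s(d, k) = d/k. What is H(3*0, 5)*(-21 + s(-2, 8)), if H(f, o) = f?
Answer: 0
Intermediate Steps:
H(3*0, 5)*(-21 + s(-2, 8)) = (3*0)*(-21 - 2/8) = 0*(-21 - 2*⅛) = 0*(-21 - ¼) = 0*(-85/4) = 0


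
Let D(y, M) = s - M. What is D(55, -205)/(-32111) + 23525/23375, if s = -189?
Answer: 30201491/30023785 ≈ 1.0059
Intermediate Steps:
D(y, M) = -189 - M
D(55, -205)/(-32111) + 23525/23375 = (-189 - 1*(-205))/(-32111) + 23525/23375 = (-189 + 205)*(-1/32111) + 23525*(1/23375) = 16*(-1/32111) + 941/935 = -16/32111 + 941/935 = 30201491/30023785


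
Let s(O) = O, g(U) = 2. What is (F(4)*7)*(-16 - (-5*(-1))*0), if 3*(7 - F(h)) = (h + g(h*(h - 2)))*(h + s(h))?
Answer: 1008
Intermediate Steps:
F(h) = 7 - 2*h*(2 + h)/3 (F(h) = 7 - (h + 2)*(h + h)/3 = 7 - (2 + h)*2*h/3 = 7 - 2*h*(2 + h)/3)
(F(4)*7)*(-16 - (-5*(-1))*0) = ((7 - 4/3*4 - ⅔*4²)*7)*(-16 - (-5*(-1))*0) = ((7 - 16/3 - ⅔*16)*7)*(-16 - 5*0) = ((7 - 16/3 - 32/3)*7)*(-16 - 1*0) = (-9*7)*(-16 + 0) = -63*(-16) = 1008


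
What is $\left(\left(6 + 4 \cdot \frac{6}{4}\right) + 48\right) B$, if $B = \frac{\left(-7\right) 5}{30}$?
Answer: $-70$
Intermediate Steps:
$B = - \frac{7}{6}$ ($B = \left(-35\right) \frac{1}{30} = - \frac{7}{6} \approx -1.1667$)
$\left(\left(6 + 4 \cdot \frac{6}{4}\right) + 48\right) B = \left(\left(6 + 4 \cdot \frac{6}{4}\right) + 48\right) \left(- \frac{7}{6}\right) = \left(\left(6 + 4 \cdot 6 \cdot \frac{1}{4}\right) + 48\right) \left(- \frac{7}{6}\right) = \left(\left(6 + 4 \cdot \frac{3}{2}\right) + 48\right) \left(- \frac{7}{6}\right) = \left(\left(6 + 6\right) + 48\right) \left(- \frac{7}{6}\right) = \left(12 + 48\right) \left(- \frac{7}{6}\right) = 60 \left(- \frac{7}{6}\right) = -70$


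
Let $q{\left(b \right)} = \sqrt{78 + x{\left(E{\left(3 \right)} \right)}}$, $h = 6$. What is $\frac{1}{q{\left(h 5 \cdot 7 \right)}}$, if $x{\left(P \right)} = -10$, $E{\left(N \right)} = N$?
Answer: $\frac{\sqrt{17}}{34} \approx 0.12127$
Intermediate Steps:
$q{\left(b \right)} = 2 \sqrt{17}$ ($q{\left(b \right)} = \sqrt{78 - 10} = \sqrt{68} = 2 \sqrt{17}$)
$\frac{1}{q{\left(h 5 \cdot 7 \right)}} = \frac{1}{2 \sqrt{17}} = \frac{\sqrt{17}}{34}$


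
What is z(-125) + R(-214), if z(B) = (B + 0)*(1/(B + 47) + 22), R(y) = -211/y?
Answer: -11464948/4173 ≈ -2747.4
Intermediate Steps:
z(B) = B*(22 + 1/(47 + B)) (z(B) = B*(1/(47 + B) + 22) = B*(22 + 1/(47 + B)))
z(-125) + R(-214) = -125*(1035 + 22*(-125))/(47 - 125) - 211/(-214) = -125*(1035 - 2750)/(-78) - 211*(-1/214) = -125*(-1/78)*(-1715) + 211/214 = -214375/78 + 211/214 = -11464948/4173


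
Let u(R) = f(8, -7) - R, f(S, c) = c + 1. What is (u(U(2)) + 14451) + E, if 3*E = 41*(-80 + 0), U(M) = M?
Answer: 40049/3 ≈ 13350.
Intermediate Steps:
f(S, c) = 1 + c
u(R) = -6 - R (u(R) = (1 - 7) - R = -6 - R)
E = -3280/3 (E = (41*(-80 + 0))/3 = (41*(-80))/3 = (⅓)*(-3280) = -3280/3 ≈ -1093.3)
(u(U(2)) + 14451) + E = ((-6 - 1*2) + 14451) - 3280/3 = ((-6 - 2) + 14451) - 3280/3 = (-8 + 14451) - 3280/3 = 14443 - 3280/3 = 40049/3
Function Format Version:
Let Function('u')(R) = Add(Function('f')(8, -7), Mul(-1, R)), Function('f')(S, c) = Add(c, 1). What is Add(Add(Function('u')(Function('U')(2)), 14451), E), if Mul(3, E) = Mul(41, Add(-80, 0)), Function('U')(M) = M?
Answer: Rational(40049, 3) ≈ 13350.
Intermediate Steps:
Function('f')(S, c) = Add(1, c)
Function('u')(R) = Add(-6, Mul(-1, R)) (Function('u')(R) = Add(Add(1, -7), Mul(-1, R)) = Add(-6, Mul(-1, R)))
E = Rational(-3280, 3) (E = Mul(Rational(1, 3), Mul(41, Add(-80, 0))) = Mul(Rational(1, 3), Mul(41, -80)) = Mul(Rational(1, 3), -3280) = Rational(-3280, 3) ≈ -1093.3)
Add(Add(Function('u')(Function('U')(2)), 14451), E) = Add(Add(Add(-6, Mul(-1, 2)), 14451), Rational(-3280, 3)) = Add(Add(Add(-6, -2), 14451), Rational(-3280, 3)) = Add(Add(-8, 14451), Rational(-3280, 3)) = Add(14443, Rational(-3280, 3)) = Rational(40049, 3)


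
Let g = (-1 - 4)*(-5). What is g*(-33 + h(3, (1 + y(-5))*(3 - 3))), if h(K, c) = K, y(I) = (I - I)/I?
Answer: -750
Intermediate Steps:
y(I) = 0 (y(I) = 0/I = 0)
g = 25 (g = -5*(-5) = 25)
g*(-33 + h(3, (1 + y(-5))*(3 - 3))) = 25*(-33 + 3) = 25*(-30) = -750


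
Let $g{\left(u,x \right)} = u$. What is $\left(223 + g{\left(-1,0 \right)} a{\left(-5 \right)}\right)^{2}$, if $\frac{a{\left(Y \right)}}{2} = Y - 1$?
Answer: $55225$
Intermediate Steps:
$a{\left(Y \right)} = -2 + 2 Y$ ($a{\left(Y \right)} = 2 \left(Y - 1\right) = 2 \left(-1 + Y\right) = -2 + 2 Y$)
$\left(223 + g{\left(-1,0 \right)} a{\left(-5 \right)}\right)^{2} = \left(223 - \left(-2 + 2 \left(-5\right)\right)\right)^{2} = \left(223 - \left(-2 - 10\right)\right)^{2} = \left(223 - -12\right)^{2} = \left(223 + 12\right)^{2} = 235^{2} = 55225$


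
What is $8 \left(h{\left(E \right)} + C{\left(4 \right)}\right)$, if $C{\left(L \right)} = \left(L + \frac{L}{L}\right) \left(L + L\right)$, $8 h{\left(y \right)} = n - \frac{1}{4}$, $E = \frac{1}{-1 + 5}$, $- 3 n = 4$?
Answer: $\frac{3821}{12} \approx 318.42$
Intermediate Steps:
$n = - \frac{4}{3}$ ($n = \left(- \frac{1}{3}\right) 4 = - \frac{4}{3} \approx -1.3333$)
$E = \frac{1}{4} \approx 0.25$
$h{\left(y \right)} = - \frac{19}{96}$ ($h{\left(y \right)} = \frac{- \frac{4}{3} - \frac{1}{4}}{8} = \frac{1}{8} \left(- \frac{19}{12}\right) = - \frac{19}{96}$)
$C{\left(L \right)} = 2 L \left(1 + L\right)$ ($C{\left(L \right)} = \left(L + 1\right) 2 L = \left(1 + L\right) 2 L = 2 L \left(1 + L\right)$)
$8 \left(h{\left(E \right)} + C{\left(4 \right)}\right) = 8 \left(- \frac{19}{96} + 2 \cdot 4 \left(1 + 4\right)\right) = 8 \left(- \frac{19}{96} + 2 \cdot 4 \cdot 5\right) = 8 \left(- \frac{19}{96} + 40\right) = 8 \cdot \frac{3821}{96} = \frac{3821}{12}$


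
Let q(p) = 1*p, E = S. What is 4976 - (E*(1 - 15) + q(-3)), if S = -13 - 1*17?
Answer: 4559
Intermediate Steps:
S = -30 (S = -13 - 17 = -30)
E = -30
q(p) = p
4976 - (E*(1 - 15) + q(-3)) = 4976 - (-30*(1 - 15) - 3) = 4976 - (-30*(-14) - 3) = 4976 - (420 - 3) = 4976 - 1*417 = 4976 - 417 = 4559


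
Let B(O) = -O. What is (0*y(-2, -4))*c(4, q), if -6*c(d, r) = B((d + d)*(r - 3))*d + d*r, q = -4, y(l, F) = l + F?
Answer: 0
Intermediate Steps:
y(l, F) = F + l
c(d, r) = -d*r/6 + d²*(-3 + r)/3 (c(d, r) = -((-(d + d)*(r - 3))*d + d*r)/6 = -((-2*d*(-3 + r))*d + d*r)/6 = -(-2*d²*(-3 + r) + d*r)/6 = -(d*r - 2*d²*(-3 + r))/6 = -d*r/6 + d²*(-3 + r)/3)
(0*y(-2, -4))*c(4, q) = (0*(-4 - 2))*((⅙)*4*(-1*(-4) + 2*4*(-3 - 4))) = (0*(-6))*((⅙)*4*(4 + 2*4*(-7))) = 0*((⅙)*4*(4 - 56)) = 0*((⅙)*4*(-52)) = 0*(-104/3) = 0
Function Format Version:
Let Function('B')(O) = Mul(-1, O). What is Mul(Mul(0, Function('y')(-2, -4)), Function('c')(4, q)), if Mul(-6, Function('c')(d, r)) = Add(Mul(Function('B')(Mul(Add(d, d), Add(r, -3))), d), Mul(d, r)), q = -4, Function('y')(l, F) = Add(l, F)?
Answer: 0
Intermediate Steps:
Function('y')(l, F) = Add(F, l)
Function('c')(d, r) = Add(Mul(Rational(-1, 6), d, r), Mul(Rational(1, 3), Pow(d, 2), Add(-3, r))) (Function('c')(d, r) = Mul(Rational(-1, 6), Add(Mul(Mul(-1, Mul(Add(d, d), Add(r, -3))), d), Mul(d, r))) = Mul(Rational(-1, 6), Add(Mul(Mul(-1, Mul(Mul(2, d), Add(-3, r))), d), Mul(d, r))) = Mul(Rational(-1, 6), Add(Mul(Mul(-1, Mul(2, d, Add(-3, r))), d), Mul(d, r))) = Mul(Rational(-1, 6), Add(Mul(Mul(-2, d, Add(-3, r)), d), Mul(d, r))) = Mul(Rational(-1, 6), Add(Mul(-2, Pow(d, 2), Add(-3, r)), Mul(d, r))) = Mul(Rational(-1, 6), Add(Mul(d, r), Mul(-2, Pow(d, 2), Add(-3, r)))) = Add(Mul(Rational(-1, 6), d, r), Mul(Rational(1, 3), Pow(d, 2), Add(-3, r))))
Mul(Mul(0, Function('y')(-2, -4)), Function('c')(4, q)) = Mul(Mul(0, Add(-4, -2)), Mul(Rational(1, 6), 4, Add(Mul(-1, -4), Mul(2, 4, Add(-3, -4))))) = Mul(Mul(0, -6), Mul(Rational(1, 6), 4, Add(4, Mul(2, 4, -7)))) = Mul(0, Mul(Rational(1, 6), 4, Add(4, -56))) = Mul(0, Mul(Rational(1, 6), 4, -52)) = Mul(0, Rational(-104, 3)) = 0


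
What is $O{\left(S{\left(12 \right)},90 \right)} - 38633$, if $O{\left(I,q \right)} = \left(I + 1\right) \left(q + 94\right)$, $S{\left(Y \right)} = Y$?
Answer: $-36241$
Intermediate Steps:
$O{\left(I,q \right)} = \left(1 + I\right) \left(94 + q\right)$
$O{\left(S{\left(12 \right)},90 \right)} - 38633 = \left(94 + 90 + 94 \cdot 12 + 12 \cdot 90\right) - 38633 = \left(94 + 90 + 1128 + 1080\right) - 38633 = 2392 - 38633 = -36241$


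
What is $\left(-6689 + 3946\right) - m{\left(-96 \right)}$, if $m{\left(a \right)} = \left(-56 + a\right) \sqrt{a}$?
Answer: $-2743 + 608 i \sqrt{6} \approx -2743.0 + 1489.3 i$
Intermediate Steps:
$m{\left(a \right)} = \sqrt{a} \left(-56 + a\right)$
$\left(-6689 + 3946\right) - m{\left(-96 \right)} = \left(-6689 + 3946\right) - \sqrt{-96} \left(-56 - 96\right) = -2743 - 4 i \sqrt{6} \left(-152\right) = -2743 - - 608 i \sqrt{6} = -2743 + 608 i \sqrt{6}$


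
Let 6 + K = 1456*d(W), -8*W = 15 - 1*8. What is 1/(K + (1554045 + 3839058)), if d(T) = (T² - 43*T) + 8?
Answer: 4/21842567 ≈ 1.8313e-7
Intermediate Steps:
W = -7/8 (W = -(15 - 1*8)/8 = -(15 - 8)/8 = -⅛*7 = -7/8 ≈ -0.87500)
d(T) = 8 + T² - 43*T
K = 270155/4 (K = -6 + 1456*(8 + (-7/8)² - 43*(-7/8)) = -6 + 1456*(8 + 49/64 + 301/8) = -6 + 1456*(2969/64) = -6 + 270179/4 = 270155/4 ≈ 67539.)
1/(K + (1554045 + 3839058)) = 1/(270155/4 + (1554045 + 3839058)) = 1/(270155/4 + 5393103) = 1/(21842567/4) = 4/21842567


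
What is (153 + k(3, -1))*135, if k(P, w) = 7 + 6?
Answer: 22410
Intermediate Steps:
k(P, w) = 13
(153 + k(3, -1))*135 = (153 + 13)*135 = 166*135 = 22410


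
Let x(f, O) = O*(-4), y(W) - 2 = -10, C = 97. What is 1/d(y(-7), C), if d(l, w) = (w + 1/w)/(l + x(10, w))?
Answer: -19206/4705 ≈ -4.0820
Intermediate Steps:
y(W) = -8 (y(W) = 2 - 10 = -8)
x(f, O) = -4*O
d(l, w) = (w + 1/w)/(l - 4*w)
1/d(y(-7), C) = 1/((1 + 97**2)/(97*(-8 - 4*97))) = 1/((1 + 9409)/(97*(-8 - 388))) = 1/((1/97)*9410/(-396)) = 1/((1/97)*(-1/396)*9410) = 1/(-4705/19206) = -19206/4705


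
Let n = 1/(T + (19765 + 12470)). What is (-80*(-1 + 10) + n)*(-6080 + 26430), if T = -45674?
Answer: -196908248350/13439 ≈ -1.4652e+7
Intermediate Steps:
n = -1/13439 (n = 1/(-45674 + (19765 + 12470)) = 1/(-45674 + 32235) = 1/(-13439) = -1/13439 ≈ -7.4410e-5)
(-80*(-1 + 10) + n)*(-6080 + 26430) = (-80*(-1 + 10) - 1/13439)*(-6080 + 26430) = (-80*9 - 1/13439)*20350 = (-720 - 1/13439)*20350 = -9676081/13439*20350 = -196908248350/13439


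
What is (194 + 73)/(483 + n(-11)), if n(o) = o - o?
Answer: 89/161 ≈ 0.55280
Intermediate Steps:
n(o) = 0
(194 + 73)/(483 + n(-11)) = (194 + 73)/(483 + 0) = 267/483 = 267*(1/483) = 89/161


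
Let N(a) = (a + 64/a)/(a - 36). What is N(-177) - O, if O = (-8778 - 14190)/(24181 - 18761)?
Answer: 259016657/51084855 ≈ 5.0703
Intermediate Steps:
O = -5742/1355 (O = -22968/5420 = -22968*1/5420 = -5742/1355 ≈ -4.2376)
N(a) = (a + 64/a)/(-36 + a)
N(-177) - O = (64 + (-177)²)/((-177)*(-36 - 177)) - 1*(-5742/1355) = -1/177*(64 + 31329)/(-213) + 5742/1355 = -1/177*(-1/213)*31393 + 5742/1355 = 31393/37701 + 5742/1355 = 259016657/51084855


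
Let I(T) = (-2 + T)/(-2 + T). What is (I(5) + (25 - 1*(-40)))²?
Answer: 4356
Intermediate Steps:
I(T) = 1
(I(5) + (25 - 1*(-40)))² = (1 + (25 - 1*(-40)))² = (1 + (25 + 40))² = (1 + 65)² = 66² = 4356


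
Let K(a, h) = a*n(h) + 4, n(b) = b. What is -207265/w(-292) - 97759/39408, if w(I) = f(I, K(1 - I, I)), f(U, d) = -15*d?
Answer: -278375143/105357288 ≈ -2.6422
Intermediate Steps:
K(a, h) = 4 + a*h (K(a, h) = a*h + 4 = 4 + a*h)
w(I) = -60 - 15*I*(1 - I) (w(I) = -15*(4 + (1 - I)*I) = -15*(4 + I*(1 - I)) = -60 - 15*I*(1 - I))
-207265/w(-292) - 97759/39408 = -207265/(-60 + 15*(-292)*(-1 - 292)) - 97759/39408 = -207265/(-60 + 15*(-292)*(-293)) - 97759*1/39408 = -207265/(-60 + 1283340) - 97759/39408 = -207265/1283280 - 97759/39408 = -207265*1/1283280 - 97759/39408 = -41453/256656 - 97759/39408 = -278375143/105357288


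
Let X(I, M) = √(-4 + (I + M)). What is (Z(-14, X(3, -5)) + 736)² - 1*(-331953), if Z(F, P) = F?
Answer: 853237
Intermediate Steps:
X(I, M) = √(-4 + I + M)
(Z(-14, X(3, -5)) + 736)² - 1*(-331953) = (-14 + 736)² - 1*(-331953) = 722² + 331953 = 521284 + 331953 = 853237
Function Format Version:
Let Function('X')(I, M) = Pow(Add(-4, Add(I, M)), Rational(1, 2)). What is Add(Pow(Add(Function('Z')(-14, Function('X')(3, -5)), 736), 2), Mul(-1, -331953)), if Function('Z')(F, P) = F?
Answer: 853237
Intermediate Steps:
Function('X')(I, M) = Pow(Add(-4, I, M), Rational(1, 2))
Add(Pow(Add(Function('Z')(-14, Function('X')(3, -5)), 736), 2), Mul(-1, -331953)) = Add(Pow(Add(-14, 736), 2), Mul(-1, -331953)) = Add(Pow(722, 2), 331953) = Add(521284, 331953) = 853237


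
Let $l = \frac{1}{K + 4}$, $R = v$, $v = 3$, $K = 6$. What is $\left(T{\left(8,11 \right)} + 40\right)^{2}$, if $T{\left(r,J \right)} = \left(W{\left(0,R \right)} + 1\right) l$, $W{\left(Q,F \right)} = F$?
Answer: $\frac{40804}{25} \approx 1632.2$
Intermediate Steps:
$R = 3$
$l = \frac{1}{10}$ ($l = \frac{1}{6 + 4} = \frac{1}{10} \approx 0.1$)
$T{\left(r,J \right)} = \frac{2}{5}$ ($T{\left(r,J \right)} = \left(3 + 1\right) \frac{1}{10} = 4 \cdot \frac{1}{10} = \frac{2}{5}$)
$\left(T{\left(8,11 \right)} + 40\right)^{2} = \left(\frac{2}{5} + 40\right)^{2} = \left(\frac{202}{5}\right)^{2} = \frac{40804}{25}$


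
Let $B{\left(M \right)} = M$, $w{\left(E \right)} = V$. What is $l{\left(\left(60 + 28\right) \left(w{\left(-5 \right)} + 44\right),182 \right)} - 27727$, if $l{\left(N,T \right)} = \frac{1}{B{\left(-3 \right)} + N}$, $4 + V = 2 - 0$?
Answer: $- \frac{102395810}{3693} \approx -27727.0$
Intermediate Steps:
$V = -2$ ($V = -4 + \left(2 - 0\right) = -4 + \left(2 + 0\right) = -4 + 2 = -2$)
$w{\left(E \right)} = -2$
$l{\left(N,T \right)} = \frac{1}{-3 + N}$
$l{\left(\left(60 + 28\right) \left(w{\left(-5 \right)} + 44\right),182 \right)} - 27727 = \frac{1}{-3 + \left(60 + 28\right) \left(-2 + 44\right)} - 27727 = \frac{1}{-3 + 88 \cdot 42} - 27727 = \frac{1}{-3 + 3696} - 27727 = \frac{1}{3693} - 27727 = - \frac{102395810}{3693}$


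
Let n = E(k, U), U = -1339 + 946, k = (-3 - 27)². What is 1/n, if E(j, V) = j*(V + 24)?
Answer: -1/332100 ≈ -3.0111e-6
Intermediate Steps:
k = 900 (k = (-30)² = 900)
U = -393
E(j, V) = j*(24 + V)
n = -332100 (n = 900*(24 - 393) = 900*(-369) = -332100)
1/n = 1/(-332100) = -1/332100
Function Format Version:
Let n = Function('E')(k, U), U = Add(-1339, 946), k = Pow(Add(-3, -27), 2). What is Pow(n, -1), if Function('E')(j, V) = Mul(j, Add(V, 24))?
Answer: Rational(-1, 332100) ≈ -3.0111e-6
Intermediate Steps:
k = 900 (k = Pow(-30, 2) = 900)
U = -393
Function('E')(j, V) = Mul(j, Add(24, V))
n = -332100 (n = Mul(900, Add(24, -393)) = Mul(900, -369) = -332100)
Pow(n, -1) = Pow(-332100, -1) = Rational(-1, 332100)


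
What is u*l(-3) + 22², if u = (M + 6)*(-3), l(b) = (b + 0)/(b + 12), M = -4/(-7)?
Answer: 3434/7 ≈ 490.57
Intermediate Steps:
M = 4/7 (M = -4*(-⅐) = 4/7 ≈ 0.57143)
l(b) = b/(12 + b)
u = -138/7 (u = (4/7 + 6)*(-3) = (46/7)*(-3) = -138/7 ≈ -19.714)
u*l(-3) + 22² = -(-414)/(7*(12 - 3)) + 22² = -(-414)/(7*9) + 484 = -138/7*(-⅓) + 484 = 46/7 + 484 = 3434/7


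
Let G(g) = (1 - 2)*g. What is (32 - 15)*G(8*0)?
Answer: 0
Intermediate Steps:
G(g) = -g
(32 - 15)*G(8*0) = (32 - 15)*(-8*0) = 17*(-1*0) = 17*0 = 0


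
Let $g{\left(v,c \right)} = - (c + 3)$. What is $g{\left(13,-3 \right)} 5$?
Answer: $0$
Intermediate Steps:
$g{\left(v,c \right)} = -3 - c$ ($g{\left(v,c \right)} = - (3 + c) = -3 - c$)
$g{\left(13,-3 \right)} 5 = \left(-3 - -3\right) 5 = \left(-3 + 3\right) 5 = 0 \cdot 5 = 0$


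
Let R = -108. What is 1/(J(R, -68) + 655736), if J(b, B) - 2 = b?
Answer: 1/655630 ≈ 1.5252e-6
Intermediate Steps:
J(b, B) = 2 + b
1/(J(R, -68) + 655736) = 1/((2 - 108) + 655736) = 1/(-106 + 655736) = 1/655630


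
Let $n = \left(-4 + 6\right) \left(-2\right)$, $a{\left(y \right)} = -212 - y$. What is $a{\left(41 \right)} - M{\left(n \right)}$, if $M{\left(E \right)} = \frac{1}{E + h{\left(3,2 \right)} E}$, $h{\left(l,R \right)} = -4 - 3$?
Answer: $- \frac{6073}{24} \approx -253.04$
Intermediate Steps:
$n = -4$ ($n = 2 \left(-2\right) = -4$)
$h{\left(l,R \right)} = -7$
$M{\left(E \right)} = - \frac{1}{6 E}$ ($M{\left(E \right)} = \frac{1}{E - 7 E} = \frac{1}{\left(-6\right) E} = - \frac{1}{6 E}$)
$a{\left(41 \right)} - M{\left(n \right)} = \left(-212 - 41\right) - - \frac{1}{6 \left(-4\right)} = \left(-212 - 41\right) - \left(- \frac{1}{6}\right) \left(- \frac{1}{4}\right) = -253 - \frac{1}{24} = - \frac{6073}{24}$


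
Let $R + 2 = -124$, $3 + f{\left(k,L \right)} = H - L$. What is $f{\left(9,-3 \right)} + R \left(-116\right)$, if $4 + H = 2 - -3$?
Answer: $14617$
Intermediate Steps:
$H = 1$ ($H = -4 + \left(2 - -3\right) = -4 + \left(2 + 3\right) = -4 + 5 = 1$)
$f{\left(k,L \right)} = -2 - L$ ($f{\left(k,L \right)} = -3 - \left(-1 + L\right) = -2 - L$)
$R = -126$ ($R = -2 - 124 = -126$)
$f{\left(9,-3 \right)} + R \left(-116\right) = \left(-2 - -3\right) - -14616 = \left(-2 + 3\right) + 14616 = 1 + 14616 = 14617$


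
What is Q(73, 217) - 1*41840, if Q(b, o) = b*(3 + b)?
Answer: -36292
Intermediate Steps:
Q(73, 217) - 1*41840 = 73*(3 + 73) - 1*41840 = 73*76 - 41840 = 5548 - 41840 = -36292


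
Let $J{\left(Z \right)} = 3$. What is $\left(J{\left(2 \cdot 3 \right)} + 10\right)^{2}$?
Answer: $169$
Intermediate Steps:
$\left(J{\left(2 \cdot 3 \right)} + 10\right)^{2} = \left(3 + 10\right)^{2} = 13^{2} = 169$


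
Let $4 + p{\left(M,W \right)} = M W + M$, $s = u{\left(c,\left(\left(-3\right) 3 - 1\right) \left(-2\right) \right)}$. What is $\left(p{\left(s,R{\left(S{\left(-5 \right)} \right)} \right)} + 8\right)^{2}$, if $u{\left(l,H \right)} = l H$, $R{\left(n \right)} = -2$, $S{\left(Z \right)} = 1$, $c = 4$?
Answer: $5776$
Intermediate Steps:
$u{\left(l,H \right)} = H l$
$s = 80$ ($s = \left(\left(-3\right) 3 - 1\right) \left(-2\right) 4 = \left(-9 - 1\right) \left(-2\right) 4 = \left(-10\right) \left(-2\right) 4 = 20 \cdot 4 = 80$)
$p{\left(M,W \right)} = -4 + M + M W$ ($p{\left(M,W \right)} = -4 + \left(M W + M\right) = -4 + \left(M + M W\right) = -4 + M + M W$)
$\left(p{\left(s,R{\left(S{\left(-5 \right)} \right)} \right)} + 8\right)^{2} = \left(\left(-4 + 80 + 80 \left(-2\right)\right) + 8\right)^{2} = \left(\left(-4 + 80 - 160\right) + 8\right)^{2} = \left(-84 + 8\right)^{2} = \left(-76\right)^{2} = 5776$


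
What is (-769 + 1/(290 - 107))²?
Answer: 19803807076/33489 ≈ 5.9135e+5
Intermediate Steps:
(-769 + 1/(290 - 107))² = (-769 + 1/183)² = (-140726/183)² = 19803807076/33489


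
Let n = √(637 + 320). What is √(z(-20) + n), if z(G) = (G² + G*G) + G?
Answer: √(780 + √957) ≈ 28.477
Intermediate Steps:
z(G) = G + 2*G² (z(G) = (G² + G²) + G = 2*G² + G = G + 2*G²)
n = √957 ≈ 30.935
√(z(-20) + n) = √(-20*(1 + 2*(-20)) + √957) = √(-20*(1 - 40) + √957) = √(-20*(-39) + √957) = √(780 + √957)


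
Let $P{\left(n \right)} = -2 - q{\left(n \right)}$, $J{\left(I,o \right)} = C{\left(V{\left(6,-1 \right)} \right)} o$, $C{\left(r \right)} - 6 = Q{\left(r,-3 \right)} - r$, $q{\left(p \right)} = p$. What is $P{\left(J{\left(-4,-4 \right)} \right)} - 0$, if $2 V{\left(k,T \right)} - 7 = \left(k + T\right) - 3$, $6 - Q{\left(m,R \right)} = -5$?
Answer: $48$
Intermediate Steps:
$Q{\left(m,R \right)} = 11$ ($Q{\left(m,R \right)} = 6 - -5 = 6 + 5 = 11$)
$V{\left(k,T \right)} = 2 + \frac{T}{2} + \frac{k}{2}$ ($V{\left(k,T \right)} = \frac{7}{2} + \frac{\left(k + T\right) - 3}{2} = \frac{7}{2} + \frac{\left(T + k\right) - 3}{2} = \frac{7}{2} + \frac{-3 + T + k}{2} = \frac{7}{2} + \left(- \frac{3}{2} + \frac{T}{2} + \frac{k}{2}\right) = 2 + \frac{T}{2} + \frac{k}{2}$)
$C{\left(r \right)} = 17 - r$ ($C{\left(r \right)} = 6 - \left(-11 + r\right) = 17 - r$)
$J{\left(I,o \right)} = \frac{25 o}{2}$ ($J{\left(I,o \right)} = \left(17 - \left(2 + \frac{1}{2} \left(-1\right) + \frac{1}{2} \cdot 6\right)\right) o = \left(17 - \left(2 - \frac{1}{2} + 3\right)\right) o = \left(17 - \frac{9}{2}\right) o = \frac{25 o}{2}$)
$P{\left(n \right)} = -2 - n$
$P{\left(J{\left(-4,-4 \right)} \right)} - 0 = \left(-2 - \frac{25}{2} \left(-4\right)\right) - 0 = \left(-2 - -50\right) + 0 = \left(-2 + 50\right) + 0 = 48 + 0 = 48$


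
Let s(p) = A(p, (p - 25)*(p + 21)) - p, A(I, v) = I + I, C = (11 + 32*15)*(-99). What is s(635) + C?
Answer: -47974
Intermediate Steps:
C = -48609 (C = (11 + 480)*(-99) = 491*(-99) = -48609)
A(I, v) = 2*I
s(p) = p (s(p) = 2*p - p = p)
s(635) + C = 635 - 48609 = -47974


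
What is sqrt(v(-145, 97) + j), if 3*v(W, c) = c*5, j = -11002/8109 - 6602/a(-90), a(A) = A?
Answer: sqrt(42680216830)/13515 ≈ 15.286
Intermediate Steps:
j = 2919191/40545 (j = -11002/8109 - 6602/(-90) = -11002*1/8109 - 6602*(-1/90) = -11002/8109 + 3301/45 = 2919191/40545 ≈ 71.999)
v(W, c) = 5*c/3 (v(W, c) = (c*5)/3 = (5*c)/3 = 5*c/3)
sqrt(v(-145, 97) + j) = sqrt((5/3)*97 + 2919191/40545) = sqrt(485/3 + 2919191/40545) = sqrt(9473966/40545) = sqrt(42680216830)/13515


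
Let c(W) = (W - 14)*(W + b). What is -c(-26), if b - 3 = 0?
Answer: -920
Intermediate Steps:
b = 3 (b = 3 + 0 = 3)
c(W) = (-14 + W)*(3 + W) (c(W) = (W - 14)*(W + 3) = (-14 + W)*(3 + W))
-c(-26) = -(-42 + (-26)² - 11*(-26)) = -(-42 + 676 + 286) = -1*920 = -920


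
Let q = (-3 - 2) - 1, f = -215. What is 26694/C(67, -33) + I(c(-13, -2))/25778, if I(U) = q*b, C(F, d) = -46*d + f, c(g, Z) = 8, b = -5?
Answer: 344078511/16794367 ≈ 20.488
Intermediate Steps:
C(F, d) = -215 - 46*d (C(F, d) = -46*d - 215 = -215 - 46*d)
q = -6 (q = -5 - 1 = -6)
I(U) = 30 (I(U) = -6*(-5) = 30)
26694/C(67, -33) + I(c(-13, -2))/25778 = 26694/(-215 - 46*(-33)) + 30/25778 = 26694/(-215 + 1518) + 30*(1/25778) = 26694/1303 + 15/12889 = 344078511/16794367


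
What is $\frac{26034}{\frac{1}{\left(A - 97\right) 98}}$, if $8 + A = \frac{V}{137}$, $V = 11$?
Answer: $- \frac{36672846168}{137} \approx -2.6769 \cdot 10^{8}$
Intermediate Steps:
$A = - \frac{1085}{137}$ ($A = -8 + \frac{11}{137} = - \frac{1085}{137} \approx -7.9197$)
$\frac{26034}{\frac{1}{\left(A - 97\right) 98}} = \frac{26034}{\frac{1}{\left(- \frac{1085}{137} - 97\right) 98}} = \frac{26034}{\frac{1}{\left(- \frac{14374}{137}\right) 98}} = \frac{26034}{\frac{1}{- \frac{1408652}{137}}} = \frac{26034}{- \frac{137}{1408652}} = 26034 \left(- \frac{1408652}{137}\right) = - \frac{36672846168}{137}$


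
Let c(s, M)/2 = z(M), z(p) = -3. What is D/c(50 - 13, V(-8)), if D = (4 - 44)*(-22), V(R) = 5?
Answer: -440/3 ≈ -146.67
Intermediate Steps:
c(s, M) = -6 (c(s, M) = 2*(-3) = -6)
D = 880 (D = -40*(-22) = 880)
D/c(50 - 13, V(-8)) = 880/(-6) = 880*(-⅙) = -440/3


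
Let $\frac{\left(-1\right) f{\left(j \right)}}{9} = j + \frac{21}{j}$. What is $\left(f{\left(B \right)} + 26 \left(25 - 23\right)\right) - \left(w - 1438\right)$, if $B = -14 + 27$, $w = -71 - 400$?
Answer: $\frac{23783}{13} \approx 1829.5$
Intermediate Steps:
$w = -471$
$B = 13$
$f{\left(j \right)} = - \frac{189}{j} - 9 j$ ($f{\left(j \right)} = - 9 \left(j + \frac{21}{j}\right) = - \frac{189}{j} - 9 j$)
$\left(f{\left(B \right)} + 26 \left(25 - 23\right)\right) - \left(w - 1438\right) = \left(\left(- \frac{189}{13} - 117\right) + 26 \left(25 - 23\right)\right) - \left(-471 - 1438\right) = \left(\left(\left(-189\right) \frac{1}{13} - 117\right) + 26 \cdot 2\right) - \left(-471 - 1438\right) = \left(\left(- \frac{189}{13} - 117\right) + 52\right) - -1909 = \left(- \frac{1710}{13} + 52\right) + 1909 = - \frac{1034}{13} + 1909 = \frac{23783}{13}$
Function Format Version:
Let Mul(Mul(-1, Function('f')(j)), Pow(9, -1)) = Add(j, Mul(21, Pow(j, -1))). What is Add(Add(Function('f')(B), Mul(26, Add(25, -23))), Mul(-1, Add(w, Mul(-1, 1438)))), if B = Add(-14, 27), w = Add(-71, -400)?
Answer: Rational(23783, 13) ≈ 1829.5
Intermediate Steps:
w = -471
B = 13
Function('f')(j) = Add(Mul(-189, Pow(j, -1)), Mul(-9, j)) (Function('f')(j) = Mul(-9, Add(j, Mul(21, Pow(j, -1)))) = Add(Mul(-189, Pow(j, -1)), Mul(-9, j)))
Add(Add(Function('f')(B), Mul(26, Add(25, -23))), Mul(-1, Add(w, Mul(-1, 1438)))) = Add(Add(Add(Mul(-189, Pow(13, -1)), Mul(-9, 13)), Mul(26, Add(25, -23))), Mul(-1, Add(-471, Mul(-1, 1438)))) = Add(Add(Add(Mul(-189, Rational(1, 13)), -117), Mul(26, 2)), Mul(-1, Add(-471, -1438))) = Add(Add(Add(Rational(-189, 13), -117), 52), Mul(-1, -1909)) = Add(Add(Rational(-1710, 13), 52), 1909) = Add(Rational(-1034, 13), 1909) = Rational(23783, 13)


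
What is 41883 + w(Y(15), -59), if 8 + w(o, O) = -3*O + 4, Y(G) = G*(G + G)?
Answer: 42056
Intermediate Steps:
Y(G) = 2*G**2 (Y(G) = G*(2*G) = 2*G**2)
w(o, O) = -4 - 3*O (w(o, O) = -8 + (-3*O + 4) = -8 + (4 - 3*O) = -4 - 3*O)
41883 + w(Y(15), -59) = 41883 + (-4 - 3*(-59)) = 41883 + (-4 + 177) = 41883 + 173 = 42056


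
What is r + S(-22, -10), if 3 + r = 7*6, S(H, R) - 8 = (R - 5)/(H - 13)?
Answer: 332/7 ≈ 47.429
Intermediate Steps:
S(H, R) = 8 + (-5 + R)/(-13 + H) (S(H, R) = 8 + (R - 5)/(H - 13) = 8 + (-5 + R)/(-13 + H))
r = 39 (r = -3 + 7*6 = -3 + 42 = 39)
r + S(-22, -10) = 39 + (-109 - 10 + 8*(-22))/(-13 - 22) = 39 + (-109 - 10 - 176)/(-35) = 39 - 1/35*(-295) = 39 + 59/7 = 332/7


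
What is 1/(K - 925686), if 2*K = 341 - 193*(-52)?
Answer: -2/1840995 ≈ -1.0864e-6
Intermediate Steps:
K = 10377/2 (K = (341 - 193*(-52))/2 = (341 + 10036)/2 = (½)*10377 = 10377/2 ≈ 5188.5)
1/(K - 925686) = 1/(10377/2 - 925686) = 1/(-1840995/2) = -2/1840995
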